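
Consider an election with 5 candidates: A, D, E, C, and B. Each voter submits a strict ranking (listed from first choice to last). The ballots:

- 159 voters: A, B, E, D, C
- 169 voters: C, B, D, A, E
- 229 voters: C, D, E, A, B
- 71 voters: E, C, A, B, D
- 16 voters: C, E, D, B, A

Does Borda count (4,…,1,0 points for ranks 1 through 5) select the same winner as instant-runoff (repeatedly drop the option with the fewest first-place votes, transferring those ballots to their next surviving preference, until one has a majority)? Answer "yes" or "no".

yes

Borda — scores: A 1176, D 1216, E 1108, C 1869, B 1071. Winner: C.
Instant-runoff — R1 A 159, D 0, E 71, C 414, B 0 (C winner). Winner: C.
The two methods agree.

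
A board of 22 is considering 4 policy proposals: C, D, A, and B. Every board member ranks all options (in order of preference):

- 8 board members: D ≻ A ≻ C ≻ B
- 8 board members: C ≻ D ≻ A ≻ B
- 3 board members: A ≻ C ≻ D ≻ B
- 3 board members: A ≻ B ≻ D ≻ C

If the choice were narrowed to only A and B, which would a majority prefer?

Voters preferring A to B: 22; preferring B to A: 0.
A wins the head-to-head.

A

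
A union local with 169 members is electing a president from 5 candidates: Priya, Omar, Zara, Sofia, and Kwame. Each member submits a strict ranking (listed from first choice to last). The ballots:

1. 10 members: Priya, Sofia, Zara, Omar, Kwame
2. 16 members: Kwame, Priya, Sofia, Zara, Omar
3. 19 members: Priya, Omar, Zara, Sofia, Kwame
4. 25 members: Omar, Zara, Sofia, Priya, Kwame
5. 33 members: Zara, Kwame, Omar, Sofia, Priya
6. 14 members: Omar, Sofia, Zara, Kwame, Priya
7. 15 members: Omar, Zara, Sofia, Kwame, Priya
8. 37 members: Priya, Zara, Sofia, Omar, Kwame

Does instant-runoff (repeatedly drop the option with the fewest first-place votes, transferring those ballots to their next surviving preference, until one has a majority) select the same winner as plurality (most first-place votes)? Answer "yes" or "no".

no

Instant-runoff — R1 Priya 66, Omar 54, Zara 33, Sofia 0, Kwame 16 (Sofia out); R2 Priya 66, Omar 54, Zara 33, Kwame 16 (Kwame out); R3 Priya 82, Omar 54, Zara 33 (Zara out); R4 Priya 82, Omar 87 (Omar winner). Winner: Omar.
Plurality — first-place votes: Priya 66, Omar 54, Zara 33, Sofia 0, Kwame 16. Winner: Priya.
The two methods disagree.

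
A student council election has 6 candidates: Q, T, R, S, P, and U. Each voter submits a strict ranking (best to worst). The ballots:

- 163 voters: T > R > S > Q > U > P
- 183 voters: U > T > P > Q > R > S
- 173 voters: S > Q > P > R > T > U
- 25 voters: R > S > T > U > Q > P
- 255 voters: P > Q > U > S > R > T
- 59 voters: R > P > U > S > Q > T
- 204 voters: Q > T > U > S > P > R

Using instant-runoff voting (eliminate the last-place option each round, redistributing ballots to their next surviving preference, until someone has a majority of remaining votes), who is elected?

Round 1: Q 204, T 163, R 84, S 173, P 255, U 183. Eliminate R.
Round 2: Q 204, T 163, S 198, P 314, U 183. Eliminate T.
Round 3: Q 204, S 361, P 314, U 183. Eliminate U.
Round 4: Q 204, S 361, P 497. Eliminate Q.
Round 5: S 565, P 497. S has a majority.

S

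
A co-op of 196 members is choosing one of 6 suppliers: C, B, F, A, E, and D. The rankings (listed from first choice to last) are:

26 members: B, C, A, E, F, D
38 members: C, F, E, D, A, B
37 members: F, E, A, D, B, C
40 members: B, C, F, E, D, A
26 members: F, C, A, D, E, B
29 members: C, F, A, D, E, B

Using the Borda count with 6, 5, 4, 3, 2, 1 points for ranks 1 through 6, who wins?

F

C: 26·5 + 38·6 + 37·1 + 40·5 + 26·5 + 29·6 = 899
B: 26·6 + 38·1 + 37·2 + 40·6 + 26·1 + 29·1 = 563
F: 26·2 + 38·5 + 37·6 + 40·4 + 26·6 + 29·5 = 925
A: 26·4 + 38·2 + 37·4 + 40·1 + 26·4 + 29·4 = 588
E: 26·3 + 38·4 + 37·5 + 40·3 + 26·2 + 29·2 = 645
D: 26·1 + 38·3 + 37·3 + 40·2 + 26·3 + 29·3 = 496
F has the highest Borda score (925).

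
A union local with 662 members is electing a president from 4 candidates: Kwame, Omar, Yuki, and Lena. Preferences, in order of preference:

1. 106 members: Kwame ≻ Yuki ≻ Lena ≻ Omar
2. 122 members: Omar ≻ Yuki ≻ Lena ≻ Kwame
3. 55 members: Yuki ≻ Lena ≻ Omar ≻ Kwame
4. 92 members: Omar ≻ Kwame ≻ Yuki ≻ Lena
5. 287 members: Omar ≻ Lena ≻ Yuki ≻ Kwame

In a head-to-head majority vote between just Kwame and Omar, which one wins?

Omar

Voters preferring Kwame to Omar: 106; preferring Omar to Kwame: 556.
Omar wins the head-to-head.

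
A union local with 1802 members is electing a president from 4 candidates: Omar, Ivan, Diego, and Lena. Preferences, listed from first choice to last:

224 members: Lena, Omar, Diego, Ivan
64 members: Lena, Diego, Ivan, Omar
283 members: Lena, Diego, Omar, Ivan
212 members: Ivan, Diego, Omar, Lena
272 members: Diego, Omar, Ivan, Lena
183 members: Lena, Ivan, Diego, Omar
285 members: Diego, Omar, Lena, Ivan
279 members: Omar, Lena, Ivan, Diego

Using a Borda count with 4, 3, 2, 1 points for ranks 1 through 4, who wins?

Diego

Omar: 224·3 + 64·1 + 283·2 + 212·2 + 272·3 + 183·1 + 285·3 + 279·4 = 4696
Ivan: 224·1 + 64·2 + 283·1 + 212·4 + 272·2 + 183·3 + 285·1 + 279·2 = 3419
Diego: 224·2 + 64·3 + 283·3 + 212·3 + 272·4 + 183·2 + 285·4 + 279·1 = 4998
Lena: 224·4 + 64·4 + 283·4 + 212·1 + 272·1 + 183·4 + 285·2 + 279·3 = 4907
Diego has the highest Borda score (4998).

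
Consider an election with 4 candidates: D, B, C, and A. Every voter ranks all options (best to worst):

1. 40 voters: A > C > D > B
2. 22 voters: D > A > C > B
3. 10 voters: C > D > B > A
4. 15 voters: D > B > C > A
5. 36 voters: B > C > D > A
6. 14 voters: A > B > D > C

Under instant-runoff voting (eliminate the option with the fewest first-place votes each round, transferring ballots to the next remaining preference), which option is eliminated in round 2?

B

Round 1: D 37, B 36, C 10, A 54. Eliminate C.
Round 2: D 47, B 36, A 54. Eliminate B.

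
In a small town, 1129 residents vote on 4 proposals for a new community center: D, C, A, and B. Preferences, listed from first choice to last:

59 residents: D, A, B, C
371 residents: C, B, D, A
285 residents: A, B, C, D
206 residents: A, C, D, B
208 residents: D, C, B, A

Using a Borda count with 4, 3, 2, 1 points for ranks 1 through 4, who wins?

D: 59·4 + 371·2 + 285·1 + 206·2 + 208·4 = 2507
C: 59·1 + 371·4 + 285·2 + 206·3 + 208·3 = 3355
A: 59·3 + 371·1 + 285·4 + 206·4 + 208·1 = 2720
B: 59·2 + 371·3 + 285·3 + 206·1 + 208·2 = 2708
C has the highest Borda score (3355).

C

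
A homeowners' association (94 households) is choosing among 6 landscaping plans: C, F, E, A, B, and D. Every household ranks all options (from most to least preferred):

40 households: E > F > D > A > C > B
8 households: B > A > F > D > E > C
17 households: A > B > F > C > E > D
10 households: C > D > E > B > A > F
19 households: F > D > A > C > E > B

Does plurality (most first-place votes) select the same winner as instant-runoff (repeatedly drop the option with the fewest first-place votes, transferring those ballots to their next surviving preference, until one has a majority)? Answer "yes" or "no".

yes

Plurality — first-place votes: C 10, F 19, E 40, A 17, B 8, D 0. Winner: E.
Instant-runoff — R1 C 10, F 19, E 40, A 17, B 8, D 0 (D out); R2 C 10, F 19, E 40, A 17, B 8 (B out); R3 C 10, F 19, E 40, A 25 (C out); R4 F 19, E 50, A 25 (E winner). Winner: E.
The two methods agree.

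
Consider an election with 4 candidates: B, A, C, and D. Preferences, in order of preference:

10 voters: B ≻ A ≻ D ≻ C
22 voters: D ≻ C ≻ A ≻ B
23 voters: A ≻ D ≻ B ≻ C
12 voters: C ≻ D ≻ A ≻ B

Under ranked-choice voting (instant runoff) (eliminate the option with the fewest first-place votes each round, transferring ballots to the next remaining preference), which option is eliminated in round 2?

Round 1: B 10, A 23, C 12, D 22. Eliminate B.
Round 2: A 33, C 12, D 22. Eliminate C.

C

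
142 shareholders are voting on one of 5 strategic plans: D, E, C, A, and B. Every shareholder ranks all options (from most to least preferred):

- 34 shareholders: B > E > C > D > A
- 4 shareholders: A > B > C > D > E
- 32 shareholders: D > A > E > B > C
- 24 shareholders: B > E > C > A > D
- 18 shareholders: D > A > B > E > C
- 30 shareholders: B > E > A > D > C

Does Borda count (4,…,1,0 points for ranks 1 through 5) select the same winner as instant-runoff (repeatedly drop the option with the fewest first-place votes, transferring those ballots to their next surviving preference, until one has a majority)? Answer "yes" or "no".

Borda — scores: D 268, E 346, C 124, A 250, B 432. Winner: B.
Instant-runoff — R1 D 50, E 0, C 0, A 4, B 88 (B winner). Winner: B.
The two methods agree.

yes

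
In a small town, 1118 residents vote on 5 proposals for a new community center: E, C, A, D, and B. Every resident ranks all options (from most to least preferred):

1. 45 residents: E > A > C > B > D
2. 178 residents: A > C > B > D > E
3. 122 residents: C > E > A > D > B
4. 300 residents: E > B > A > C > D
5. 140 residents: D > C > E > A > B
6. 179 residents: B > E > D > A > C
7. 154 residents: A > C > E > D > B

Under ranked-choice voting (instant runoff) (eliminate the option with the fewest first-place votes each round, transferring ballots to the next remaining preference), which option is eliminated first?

Round 1: E 345, C 122, A 332, D 140, B 179. Eliminate C.

C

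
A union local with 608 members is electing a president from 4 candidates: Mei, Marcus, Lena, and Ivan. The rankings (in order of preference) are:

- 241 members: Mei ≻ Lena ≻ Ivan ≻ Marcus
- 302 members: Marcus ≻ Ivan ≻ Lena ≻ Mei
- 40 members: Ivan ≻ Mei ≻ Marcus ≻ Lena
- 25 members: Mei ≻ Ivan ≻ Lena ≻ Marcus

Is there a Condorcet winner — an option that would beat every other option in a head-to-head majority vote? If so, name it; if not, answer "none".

Ivan vs Mei: 342–266 for Ivan.
Ivan vs Marcus: 306–302 for Ivan.
Ivan vs Lena: 367–241 for Ivan.
Ivan beats every other option head-to-head.

Ivan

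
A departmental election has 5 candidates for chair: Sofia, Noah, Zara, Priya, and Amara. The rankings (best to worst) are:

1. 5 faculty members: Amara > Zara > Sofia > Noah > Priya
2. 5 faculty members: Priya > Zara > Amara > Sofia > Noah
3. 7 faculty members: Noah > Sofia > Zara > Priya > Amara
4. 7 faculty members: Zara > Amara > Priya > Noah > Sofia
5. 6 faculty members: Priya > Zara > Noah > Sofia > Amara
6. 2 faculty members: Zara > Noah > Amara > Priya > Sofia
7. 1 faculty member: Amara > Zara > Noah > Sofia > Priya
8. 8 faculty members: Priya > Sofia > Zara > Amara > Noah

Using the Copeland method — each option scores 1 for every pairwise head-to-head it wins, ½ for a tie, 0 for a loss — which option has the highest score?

Zara

Sofia: beats Amara; loses to Noah, Zara, and Priya → score 1.
Noah: beats Sofia; loses to Zara, Priya, and Amara → score 1.
Zara: beats Sofia, Noah, Priya, and Amara → score 4.
Priya: beats Sofia, Noah, and Amara; loses to Zara → score 3.
Amara: beats Noah; loses to Sofia, Zara, and Priya → score 1.
Zara has the best pairwise record.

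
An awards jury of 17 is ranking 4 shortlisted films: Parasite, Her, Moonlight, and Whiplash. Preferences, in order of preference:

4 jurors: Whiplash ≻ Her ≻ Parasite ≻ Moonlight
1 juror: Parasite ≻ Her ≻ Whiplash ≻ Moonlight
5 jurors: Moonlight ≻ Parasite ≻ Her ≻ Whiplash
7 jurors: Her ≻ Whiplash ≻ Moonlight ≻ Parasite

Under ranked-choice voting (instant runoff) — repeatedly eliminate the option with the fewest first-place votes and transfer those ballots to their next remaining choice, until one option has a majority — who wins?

Her

Round 1: Parasite 1, Her 7, Moonlight 5, Whiplash 4. Eliminate Parasite.
Round 2: Her 8, Moonlight 5, Whiplash 4. Eliminate Whiplash.
Round 3: Her 12, Moonlight 5. Her has a majority.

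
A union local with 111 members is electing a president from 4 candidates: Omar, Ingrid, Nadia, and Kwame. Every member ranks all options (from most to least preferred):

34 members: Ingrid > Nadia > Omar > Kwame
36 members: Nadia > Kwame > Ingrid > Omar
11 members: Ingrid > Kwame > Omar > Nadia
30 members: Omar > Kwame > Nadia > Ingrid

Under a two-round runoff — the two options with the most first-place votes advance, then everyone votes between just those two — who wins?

Round 1 first-place votes: Omar 30, Ingrid 45, Nadia 36, Kwame 0.
Ingrid and Nadia advance.
Runoff: Ingrid is preferred to Nadia by 45 voters; Nadia by 66.
Nadia wins the runoff.

Nadia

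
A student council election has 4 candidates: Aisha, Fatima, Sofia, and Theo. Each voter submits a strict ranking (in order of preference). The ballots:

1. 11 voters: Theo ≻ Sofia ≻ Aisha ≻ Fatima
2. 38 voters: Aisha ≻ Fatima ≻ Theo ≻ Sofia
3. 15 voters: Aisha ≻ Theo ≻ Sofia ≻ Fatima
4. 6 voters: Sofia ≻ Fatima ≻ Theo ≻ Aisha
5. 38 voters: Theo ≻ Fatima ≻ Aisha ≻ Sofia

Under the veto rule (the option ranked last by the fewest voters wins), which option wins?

Theo

Last-place votes: Aisha 6, Fatima 26, Sofia 76, Theo 0.
Theo is ranked last by the fewest voters, so Theo wins.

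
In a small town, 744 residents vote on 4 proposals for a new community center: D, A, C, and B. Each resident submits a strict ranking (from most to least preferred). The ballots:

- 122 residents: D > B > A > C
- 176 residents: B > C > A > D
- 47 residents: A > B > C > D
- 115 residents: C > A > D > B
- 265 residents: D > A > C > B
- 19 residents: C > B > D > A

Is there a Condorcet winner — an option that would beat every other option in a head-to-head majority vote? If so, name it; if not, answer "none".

D

D vs A: 406–338 for D.
D vs C: 387–357 for D.
D vs B: 502–242 for D.
D beats every other option head-to-head.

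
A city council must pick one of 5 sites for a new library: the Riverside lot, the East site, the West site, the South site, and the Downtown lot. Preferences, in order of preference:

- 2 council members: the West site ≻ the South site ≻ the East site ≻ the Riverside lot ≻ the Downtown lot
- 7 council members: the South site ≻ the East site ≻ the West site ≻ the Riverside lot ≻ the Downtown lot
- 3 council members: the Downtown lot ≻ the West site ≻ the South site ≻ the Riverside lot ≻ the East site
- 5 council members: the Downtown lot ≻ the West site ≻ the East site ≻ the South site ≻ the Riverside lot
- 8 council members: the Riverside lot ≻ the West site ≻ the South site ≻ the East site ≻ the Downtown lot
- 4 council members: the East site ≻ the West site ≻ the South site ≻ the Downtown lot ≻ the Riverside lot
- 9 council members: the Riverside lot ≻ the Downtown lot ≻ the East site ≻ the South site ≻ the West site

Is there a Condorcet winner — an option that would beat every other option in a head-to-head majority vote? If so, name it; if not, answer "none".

Checking pairwise contests:
the West site beats the Riverside lot 21–17.
the Riverside lot beats the East site 20–18.
the East site beats the West site 20–18.
the West site beats the South site 22–16.
the Riverside lot beats the Downtown lot 26–12.
Every option loses at least one head-to-head, so there is no Condorcet winner.

none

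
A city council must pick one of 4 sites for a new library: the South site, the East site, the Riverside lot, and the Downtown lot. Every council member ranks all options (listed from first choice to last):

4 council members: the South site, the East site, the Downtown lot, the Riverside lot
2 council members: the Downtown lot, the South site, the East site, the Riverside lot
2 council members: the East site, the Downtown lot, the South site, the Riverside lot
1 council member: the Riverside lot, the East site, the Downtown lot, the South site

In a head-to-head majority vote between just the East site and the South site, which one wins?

the South site

Voters preferring the East site to the South site: 3; preferring the South site to the East site: 6.
the South site wins the head-to-head.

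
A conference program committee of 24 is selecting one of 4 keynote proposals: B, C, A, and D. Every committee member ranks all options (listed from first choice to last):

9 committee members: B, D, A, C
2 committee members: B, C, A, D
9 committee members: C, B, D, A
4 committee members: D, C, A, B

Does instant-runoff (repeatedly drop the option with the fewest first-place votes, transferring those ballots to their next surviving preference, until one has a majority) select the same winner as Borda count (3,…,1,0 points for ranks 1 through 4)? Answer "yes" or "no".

Instant-runoff — R1 B 11, C 9, A 0, D 4 (A out); R2 B 11, C 9, D 4 (D out); R3 B 11, C 13 (C winner). Winner: C.
Borda — scores: B 51, C 39, A 15, D 39. Winner: B.
The two methods disagree.

no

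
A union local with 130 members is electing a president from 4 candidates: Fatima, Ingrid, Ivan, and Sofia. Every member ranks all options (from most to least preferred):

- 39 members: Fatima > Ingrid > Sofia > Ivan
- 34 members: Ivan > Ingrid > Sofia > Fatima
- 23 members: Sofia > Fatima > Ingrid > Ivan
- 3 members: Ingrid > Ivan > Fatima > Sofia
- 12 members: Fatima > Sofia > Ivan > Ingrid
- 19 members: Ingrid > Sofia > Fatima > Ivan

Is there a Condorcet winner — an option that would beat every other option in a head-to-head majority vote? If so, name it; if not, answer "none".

none

Checking pairwise contests:
Sofia beats Fatima 76–54.
Fatima beats Ingrid 74–56.
Fatima beats Ivan 93–37.
Ingrid beats Sofia 95–35.
Every option loses at least one head-to-head, so there is no Condorcet winner.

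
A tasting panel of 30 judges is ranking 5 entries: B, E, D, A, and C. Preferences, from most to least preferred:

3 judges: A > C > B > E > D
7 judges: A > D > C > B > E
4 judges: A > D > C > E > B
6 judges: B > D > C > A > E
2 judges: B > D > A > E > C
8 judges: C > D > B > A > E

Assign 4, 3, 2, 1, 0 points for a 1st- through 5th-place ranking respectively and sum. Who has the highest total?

B: 3·2 + 7·1 + 4·0 + 6·4 + 2·4 + 8·2 = 61
E: 3·1 + 7·0 + 4·1 + 6·0 + 2·1 + 8·0 = 9
D: 3·0 + 7·3 + 4·3 + 6·3 + 2·3 + 8·3 = 81
A: 3·4 + 7·4 + 4·4 + 6·1 + 2·2 + 8·1 = 74
C: 3·3 + 7·2 + 4·2 + 6·2 + 2·0 + 8·4 = 75
D has the highest Borda score (81).

D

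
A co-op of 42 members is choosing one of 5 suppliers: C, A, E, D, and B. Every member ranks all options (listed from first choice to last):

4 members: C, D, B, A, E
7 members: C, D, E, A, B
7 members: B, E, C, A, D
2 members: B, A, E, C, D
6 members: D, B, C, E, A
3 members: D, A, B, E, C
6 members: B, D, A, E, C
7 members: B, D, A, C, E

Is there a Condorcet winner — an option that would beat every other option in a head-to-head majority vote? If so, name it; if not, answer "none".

B

B vs C: 31–11 for B.
B vs A: 32–10 for B.
B vs E: 35–7 for B.
B vs D: 22–20 for B.
B beats every other option head-to-head.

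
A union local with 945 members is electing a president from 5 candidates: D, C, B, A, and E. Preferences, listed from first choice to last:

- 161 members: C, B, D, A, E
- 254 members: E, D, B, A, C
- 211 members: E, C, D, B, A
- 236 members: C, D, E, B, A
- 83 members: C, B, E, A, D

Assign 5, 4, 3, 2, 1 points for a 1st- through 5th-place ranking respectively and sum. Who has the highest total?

C

D: 161·3 + 254·4 + 211·3 + 236·4 + 83·1 = 3159
C: 161·5 + 254·1 + 211·4 + 236·5 + 83·5 = 3498
B: 161·4 + 254·3 + 211·2 + 236·2 + 83·4 = 2632
A: 161·2 + 254·2 + 211·1 + 236·1 + 83·2 = 1443
E: 161·1 + 254·5 + 211·5 + 236·3 + 83·3 = 3443
C has the highest Borda score (3498).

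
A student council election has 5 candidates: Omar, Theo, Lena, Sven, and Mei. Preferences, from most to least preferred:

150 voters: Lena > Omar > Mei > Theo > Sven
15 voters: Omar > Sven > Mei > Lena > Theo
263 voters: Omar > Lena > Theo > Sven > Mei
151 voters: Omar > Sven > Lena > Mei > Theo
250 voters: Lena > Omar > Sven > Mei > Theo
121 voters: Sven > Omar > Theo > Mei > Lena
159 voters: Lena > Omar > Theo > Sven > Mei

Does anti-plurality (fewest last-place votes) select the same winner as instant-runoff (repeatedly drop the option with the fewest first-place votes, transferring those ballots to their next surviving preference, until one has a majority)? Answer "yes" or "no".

Anti-plurality — last-place votes: Omar 0, Theo 416, Lena 121, Sven 150, Mei 422. Winner: Omar.
Instant-runoff — R1 Omar 429, Theo 0, Lena 559, Sven 121, Mei 0 (Lena winner). Winner: Lena.
The two methods disagree.

no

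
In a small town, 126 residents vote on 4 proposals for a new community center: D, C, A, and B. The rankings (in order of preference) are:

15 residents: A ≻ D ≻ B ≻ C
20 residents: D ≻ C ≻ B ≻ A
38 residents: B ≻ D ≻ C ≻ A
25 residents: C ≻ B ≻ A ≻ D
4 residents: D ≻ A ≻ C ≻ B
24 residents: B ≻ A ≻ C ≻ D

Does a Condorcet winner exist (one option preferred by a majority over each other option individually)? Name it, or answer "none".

B vs D: 87–39 for B.
B vs C: 77–49 for B.
B vs A: 107–19 for B.
B beats every other option head-to-head.

B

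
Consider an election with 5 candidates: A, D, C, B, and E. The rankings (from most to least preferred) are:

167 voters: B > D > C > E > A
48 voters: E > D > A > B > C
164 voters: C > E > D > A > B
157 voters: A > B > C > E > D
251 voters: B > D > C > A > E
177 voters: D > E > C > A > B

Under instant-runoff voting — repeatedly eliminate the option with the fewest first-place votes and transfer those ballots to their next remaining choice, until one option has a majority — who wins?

Round 1: A 157, D 177, C 164, B 418, E 48. Eliminate E.
Round 2: A 157, D 225, C 164, B 418. Eliminate A.
Round 3: D 225, C 164, B 575. B has a majority.

B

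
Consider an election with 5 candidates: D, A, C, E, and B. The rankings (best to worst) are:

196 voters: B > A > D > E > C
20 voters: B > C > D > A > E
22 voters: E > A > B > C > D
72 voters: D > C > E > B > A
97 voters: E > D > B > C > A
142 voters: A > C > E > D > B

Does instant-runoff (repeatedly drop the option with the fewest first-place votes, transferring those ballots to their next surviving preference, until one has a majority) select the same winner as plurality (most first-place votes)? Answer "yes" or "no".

Instant-runoff — R1 D 72, A 142, C 0, E 119, B 216 (C out); R2 D 72, A 142, E 119, B 216 (D out); R3 A 142, E 191, B 216 (A out); R4 E 333, B 216 (E winner). Winner: E.
Plurality — first-place votes: D 72, A 142, C 0, E 119, B 216. Winner: B.
The two methods disagree.

no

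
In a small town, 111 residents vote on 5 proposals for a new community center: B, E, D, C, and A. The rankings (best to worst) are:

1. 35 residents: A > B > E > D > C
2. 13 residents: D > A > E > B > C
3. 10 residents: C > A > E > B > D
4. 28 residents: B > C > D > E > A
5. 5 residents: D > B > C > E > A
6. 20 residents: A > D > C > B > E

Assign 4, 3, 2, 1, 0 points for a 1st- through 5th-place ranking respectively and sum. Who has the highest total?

B: 35·3 + 13·1 + 10·1 + 28·4 + 5·3 + 20·1 = 275
E: 35·2 + 13·2 + 10·2 + 28·1 + 5·1 + 20·0 = 149
D: 35·1 + 13·4 + 10·0 + 28·2 + 5·4 + 20·3 = 223
C: 35·0 + 13·0 + 10·4 + 28·3 + 5·2 + 20·2 = 174
A: 35·4 + 13·3 + 10·3 + 28·0 + 5·0 + 20·4 = 289
A has the highest Borda score (289).

A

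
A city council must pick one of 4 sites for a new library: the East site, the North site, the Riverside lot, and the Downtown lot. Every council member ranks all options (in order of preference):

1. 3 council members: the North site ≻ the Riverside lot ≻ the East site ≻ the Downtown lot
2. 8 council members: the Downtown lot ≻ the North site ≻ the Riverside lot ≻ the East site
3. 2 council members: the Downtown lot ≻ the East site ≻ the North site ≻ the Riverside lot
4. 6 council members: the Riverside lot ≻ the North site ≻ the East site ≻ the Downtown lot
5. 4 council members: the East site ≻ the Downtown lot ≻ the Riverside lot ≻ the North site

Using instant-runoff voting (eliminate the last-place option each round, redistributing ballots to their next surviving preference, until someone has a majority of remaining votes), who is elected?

Round 1: the East site 4, the North site 3, the Riverside lot 6, the Downtown lot 10. Eliminate the North site.
Round 2: the East site 4, the Riverside lot 9, the Downtown lot 10. Eliminate the East site.
Round 3: the Riverside lot 9, the Downtown lot 14. The Downtown lot has a majority.

the Downtown lot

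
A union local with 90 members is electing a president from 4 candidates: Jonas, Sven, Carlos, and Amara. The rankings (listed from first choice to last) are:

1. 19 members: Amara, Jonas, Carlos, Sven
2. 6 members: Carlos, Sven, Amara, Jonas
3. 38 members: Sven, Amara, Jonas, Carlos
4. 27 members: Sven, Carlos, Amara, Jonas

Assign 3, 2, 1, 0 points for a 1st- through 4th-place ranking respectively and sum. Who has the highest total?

Jonas: 19·2 + 6·0 + 38·1 + 27·0 = 76
Sven: 19·0 + 6·2 + 38·3 + 27·3 = 207
Carlos: 19·1 + 6·3 + 38·0 + 27·2 = 91
Amara: 19·3 + 6·1 + 38·2 + 27·1 = 166
Sven has the highest Borda score (207).

Sven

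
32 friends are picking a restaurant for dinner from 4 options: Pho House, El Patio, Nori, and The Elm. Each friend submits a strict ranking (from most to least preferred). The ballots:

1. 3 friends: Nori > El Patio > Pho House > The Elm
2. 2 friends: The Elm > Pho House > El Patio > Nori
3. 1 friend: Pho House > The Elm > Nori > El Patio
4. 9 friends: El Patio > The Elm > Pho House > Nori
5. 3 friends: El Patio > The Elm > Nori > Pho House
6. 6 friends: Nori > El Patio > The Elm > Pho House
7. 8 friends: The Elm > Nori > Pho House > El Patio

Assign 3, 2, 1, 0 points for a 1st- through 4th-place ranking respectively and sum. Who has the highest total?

The Elm

Pho House: 3·1 + 2·2 + 1·3 + 9·1 + 3·0 + 6·0 + 8·1 = 27
El Patio: 3·2 + 2·1 + 1·0 + 9·3 + 3·3 + 6·2 + 8·0 = 56
Nori: 3·3 + 2·0 + 1·1 + 9·0 + 3·1 + 6·3 + 8·2 = 47
The Elm: 3·0 + 2·3 + 1·2 + 9·2 + 3·2 + 6·1 + 8·3 = 62
The Elm has the highest Borda score (62).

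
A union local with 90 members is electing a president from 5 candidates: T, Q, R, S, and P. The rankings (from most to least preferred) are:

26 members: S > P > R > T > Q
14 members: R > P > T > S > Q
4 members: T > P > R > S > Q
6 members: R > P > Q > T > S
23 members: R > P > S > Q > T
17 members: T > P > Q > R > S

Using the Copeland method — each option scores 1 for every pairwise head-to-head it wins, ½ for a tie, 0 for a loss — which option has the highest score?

T: beats Q; loses to R, S, and P → score 1.
Q: loses to T, R, S, and P → score 0.
R: beats T, Q, and S; loses to P → score 3.
S: beats T and Q; loses to R and P → score 2.
P: beats T, Q, R, and S → score 4.
P has the best pairwise record.

P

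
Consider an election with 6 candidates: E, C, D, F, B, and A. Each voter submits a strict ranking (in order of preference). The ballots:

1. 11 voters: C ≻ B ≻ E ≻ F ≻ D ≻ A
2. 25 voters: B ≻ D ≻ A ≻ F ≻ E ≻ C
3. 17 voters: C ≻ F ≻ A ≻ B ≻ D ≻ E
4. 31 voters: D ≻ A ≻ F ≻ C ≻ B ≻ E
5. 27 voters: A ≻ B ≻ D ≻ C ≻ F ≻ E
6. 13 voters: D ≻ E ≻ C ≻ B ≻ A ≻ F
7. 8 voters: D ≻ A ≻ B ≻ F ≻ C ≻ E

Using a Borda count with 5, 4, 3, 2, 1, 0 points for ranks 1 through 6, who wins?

E: 11·3 + 25·1 + 17·0 + 31·0 + 27·0 + 13·4 + 8·0 = 110
C: 11·5 + 25·0 + 17·5 + 31·2 + 27·2 + 13·3 + 8·1 = 303
D: 11·1 + 25·4 + 17·1 + 31·5 + 27·3 + 13·5 + 8·5 = 469
F: 11·2 + 25·2 + 17·4 + 31·3 + 27·1 + 13·0 + 8·2 = 276
B: 11·4 + 25·5 + 17·2 + 31·1 + 27·4 + 13·2 + 8·3 = 392
A: 11·0 + 25·3 + 17·3 + 31·4 + 27·5 + 13·1 + 8·4 = 430
D has the highest Borda score (469).

D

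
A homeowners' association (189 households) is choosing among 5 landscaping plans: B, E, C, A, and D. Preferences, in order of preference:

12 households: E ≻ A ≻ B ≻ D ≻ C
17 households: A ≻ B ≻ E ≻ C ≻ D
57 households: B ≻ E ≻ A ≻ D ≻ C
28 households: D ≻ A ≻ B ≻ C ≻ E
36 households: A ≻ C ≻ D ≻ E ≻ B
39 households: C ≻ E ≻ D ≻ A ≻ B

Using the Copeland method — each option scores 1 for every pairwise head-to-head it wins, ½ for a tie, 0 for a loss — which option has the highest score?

B: beats E and C; loses to A and D → score 2.
E: beats A and D; loses to B and C → score 2.
C: beats E; loses to B, A, and D → score 1.
A: beats B, C, and D; loses to E → score 3.
D: beats B and C; loses to E and A → score 2.
A has the best pairwise record.

A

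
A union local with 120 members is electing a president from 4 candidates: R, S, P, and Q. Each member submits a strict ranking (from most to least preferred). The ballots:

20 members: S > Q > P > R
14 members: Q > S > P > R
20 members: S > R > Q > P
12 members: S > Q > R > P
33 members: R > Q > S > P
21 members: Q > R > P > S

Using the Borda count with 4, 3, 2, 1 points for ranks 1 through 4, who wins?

Q

R: 20·1 + 14·1 + 20·3 + 12·2 + 33·4 + 21·3 = 313
S: 20·4 + 14·3 + 20·4 + 12·4 + 33·2 + 21·1 = 337
P: 20·2 + 14·2 + 20·1 + 12·1 + 33·1 + 21·2 = 175
Q: 20·3 + 14·4 + 20·2 + 12·3 + 33·3 + 21·4 = 375
Q has the highest Borda score (375).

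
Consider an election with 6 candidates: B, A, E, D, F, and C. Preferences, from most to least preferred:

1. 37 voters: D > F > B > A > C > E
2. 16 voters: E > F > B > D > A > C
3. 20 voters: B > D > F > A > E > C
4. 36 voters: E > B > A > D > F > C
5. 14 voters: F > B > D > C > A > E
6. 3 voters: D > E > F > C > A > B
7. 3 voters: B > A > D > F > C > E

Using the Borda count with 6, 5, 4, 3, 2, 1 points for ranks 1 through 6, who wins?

B

B: 37·4 + 16·4 + 20·6 + 36·5 + 14·5 + 3·1 + 3·6 = 603
A: 37·3 + 16·2 + 20·3 + 36·4 + 14·2 + 3·2 + 3·5 = 396
E: 37·1 + 16·6 + 20·2 + 36·6 + 14·1 + 3·5 + 3·1 = 421
D: 37·6 + 16·3 + 20·5 + 36·3 + 14·4 + 3·6 + 3·4 = 564
F: 37·5 + 16·5 + 20·4 + 36·2 + 14·6 + 3·4 + 3·3 = 522
C: 37·2 + 16·1 + 20·1 + 36·1 + 14·3 + 3·3 + 3·2 = 203
B has the highest Borda score (603).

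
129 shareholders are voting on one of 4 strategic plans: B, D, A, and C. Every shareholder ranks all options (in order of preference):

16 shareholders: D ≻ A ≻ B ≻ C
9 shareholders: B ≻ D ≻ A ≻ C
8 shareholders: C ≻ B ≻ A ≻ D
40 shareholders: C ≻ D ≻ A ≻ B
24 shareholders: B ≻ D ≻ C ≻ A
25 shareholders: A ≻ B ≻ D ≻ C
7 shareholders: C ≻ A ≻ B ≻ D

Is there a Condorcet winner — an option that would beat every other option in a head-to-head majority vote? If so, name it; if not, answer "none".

none

Checking pairwise contests:
A beats B 88–41.
B beats D 73–56.
D beats A 89–40.
B beats C 74–55.
Every option loses at least one head-to-head, so there is no Condorcet winner.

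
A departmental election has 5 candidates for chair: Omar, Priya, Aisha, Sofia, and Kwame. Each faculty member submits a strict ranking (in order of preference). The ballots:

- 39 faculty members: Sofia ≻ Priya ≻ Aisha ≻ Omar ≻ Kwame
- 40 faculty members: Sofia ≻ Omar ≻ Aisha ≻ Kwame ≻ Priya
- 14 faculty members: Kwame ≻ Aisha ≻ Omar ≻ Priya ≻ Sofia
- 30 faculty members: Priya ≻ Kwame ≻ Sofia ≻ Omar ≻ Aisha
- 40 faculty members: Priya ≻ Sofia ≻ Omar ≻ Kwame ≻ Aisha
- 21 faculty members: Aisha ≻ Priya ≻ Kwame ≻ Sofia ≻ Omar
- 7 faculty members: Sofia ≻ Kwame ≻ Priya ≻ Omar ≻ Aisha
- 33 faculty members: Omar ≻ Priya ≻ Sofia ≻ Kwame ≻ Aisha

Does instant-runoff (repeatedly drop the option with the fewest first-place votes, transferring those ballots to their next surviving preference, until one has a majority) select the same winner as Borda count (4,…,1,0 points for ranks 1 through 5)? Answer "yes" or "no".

Instant-runoff — R1 Omar 33, Priya 70, Aisha 21, Sofia 86, Kwame 14 (Kwame out); R2 Omar 33, Priya 70, Aisha 35, Sofia 86 (Omar out); R3 Priya 103, Aisha 35, Sofia 86 (Aisha out); R4 Priya 138, Sofia 86 (Priya winner). Winner: Priya.
Borda — scores: Omar 436, Priya 587, Aisha 284, Sofia 611, Kwame 322. Winner: Sofia.
The two methods disagree.

no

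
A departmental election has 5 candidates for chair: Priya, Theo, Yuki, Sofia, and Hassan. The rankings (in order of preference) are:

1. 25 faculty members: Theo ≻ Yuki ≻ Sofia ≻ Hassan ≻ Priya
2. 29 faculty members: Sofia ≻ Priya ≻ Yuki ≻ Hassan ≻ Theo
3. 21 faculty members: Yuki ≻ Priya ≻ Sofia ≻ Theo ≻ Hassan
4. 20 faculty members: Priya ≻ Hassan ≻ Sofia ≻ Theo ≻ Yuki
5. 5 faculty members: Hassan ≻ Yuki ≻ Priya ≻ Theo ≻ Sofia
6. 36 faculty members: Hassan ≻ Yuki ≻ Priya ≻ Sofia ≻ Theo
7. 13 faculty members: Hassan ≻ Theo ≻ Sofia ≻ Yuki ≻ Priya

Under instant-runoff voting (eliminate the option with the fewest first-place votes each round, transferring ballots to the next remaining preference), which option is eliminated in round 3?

Round 1: Priya 20, Theo 25, Yuki 21, Sofia 29, Hassan 54. Eliminate Priya.
Round 2: Theo 25, Yuki 21, Sofia 29, Hassan 74. Eliminate Yuki.
Round 3: Theo 25, Sofia 50, Hassan 74. Eliminate Theo.

Theo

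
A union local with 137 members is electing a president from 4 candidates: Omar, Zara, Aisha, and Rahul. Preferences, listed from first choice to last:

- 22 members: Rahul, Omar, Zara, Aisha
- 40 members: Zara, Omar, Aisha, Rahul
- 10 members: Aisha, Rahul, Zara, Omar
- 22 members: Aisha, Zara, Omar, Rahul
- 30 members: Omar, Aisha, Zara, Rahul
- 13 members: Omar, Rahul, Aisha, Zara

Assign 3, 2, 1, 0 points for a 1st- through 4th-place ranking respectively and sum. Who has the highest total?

Omar: 22·2 + 40·2 + 10·0 + 22·1 + 30·3 + 13·3 = 275
Zara: 22·1 + 40·3 + 10·1 + 22·2 + 30·1 + 13·0 = 226
Aisha: 22·0 + 40·1 + 10·3 + 22·3 + 30·2 + 13·1 = 209
Rahul: 22·3 + 40·0 + 10·2 + 22·0 + 30·0 + 13·2 = 112
Omar has the highest Borda score (275).

Omar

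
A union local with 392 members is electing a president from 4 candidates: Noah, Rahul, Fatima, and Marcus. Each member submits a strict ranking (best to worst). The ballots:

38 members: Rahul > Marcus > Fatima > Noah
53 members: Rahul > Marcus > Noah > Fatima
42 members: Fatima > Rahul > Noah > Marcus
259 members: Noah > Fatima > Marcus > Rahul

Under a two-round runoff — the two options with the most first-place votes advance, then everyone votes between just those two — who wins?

Round 1 first-place votes: Noah 259, Rahul 91, Fatima 42, Marcus 0.
Noah and Rahul advance.
Runoff: Noah is preferred to Rahul by 259 voters; Rahul by 133.
Noah wins the runoff.

Noah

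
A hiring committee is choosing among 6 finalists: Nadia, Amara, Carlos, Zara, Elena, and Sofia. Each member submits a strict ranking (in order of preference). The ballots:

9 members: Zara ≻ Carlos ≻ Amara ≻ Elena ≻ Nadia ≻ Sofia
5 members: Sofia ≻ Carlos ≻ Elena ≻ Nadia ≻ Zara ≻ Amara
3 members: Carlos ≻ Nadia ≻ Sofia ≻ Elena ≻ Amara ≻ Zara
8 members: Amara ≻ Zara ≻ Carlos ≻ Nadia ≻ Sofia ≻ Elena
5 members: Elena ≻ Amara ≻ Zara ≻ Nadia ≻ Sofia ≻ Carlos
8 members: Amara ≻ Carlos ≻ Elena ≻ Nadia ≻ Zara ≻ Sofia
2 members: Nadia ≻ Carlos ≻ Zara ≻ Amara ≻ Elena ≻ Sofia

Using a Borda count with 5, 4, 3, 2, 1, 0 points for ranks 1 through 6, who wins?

Carlos

Nadia: 9·1 + 5·2 + 3·4 + 8·2 + 5·2 + 8·2 + 2·5 = 83
Amara: 9·3 + 5·0 + 3·1 + 8·5 + 5·4 + 8·5 + 2·2 = 134
Carlos: 9·4 + 5·4 + 3·5 + 8·3 + 5·0 + 8·4 + 2·4 = 135
Zara: 9·5 + 5·1 + 3·0 + 8·4 + 5·3 + 8·1 + 2·3 = 111
Elena: 9·2 + 5·3 + 3·2 + 8·0 + 5·5 + 8·3 + 2·1 = 90
Sofia: 9·0 + 5·5 + 3·3 + 8·1 + 5·1 + 8·0 + 2·0 = 47
Carlos has the highest Borda score (135).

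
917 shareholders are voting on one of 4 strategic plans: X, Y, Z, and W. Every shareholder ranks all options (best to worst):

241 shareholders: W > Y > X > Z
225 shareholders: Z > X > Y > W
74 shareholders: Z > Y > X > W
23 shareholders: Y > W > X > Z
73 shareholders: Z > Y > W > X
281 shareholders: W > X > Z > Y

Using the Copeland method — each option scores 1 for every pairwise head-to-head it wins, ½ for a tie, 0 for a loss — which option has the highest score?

W

X: beats Y and Z; loses to W → score 2.
Y: loses to X, Z, and W → score 0.
Z: beats Y; loses to X and W → score 1.
W: beats X, Y, and Z → score 3.
W has the best pairwise record.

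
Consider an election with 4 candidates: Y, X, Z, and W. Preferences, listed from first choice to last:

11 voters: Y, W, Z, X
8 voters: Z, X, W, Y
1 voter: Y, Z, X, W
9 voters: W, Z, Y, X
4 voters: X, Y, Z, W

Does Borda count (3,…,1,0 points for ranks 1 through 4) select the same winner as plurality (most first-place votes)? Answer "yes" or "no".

no

Borda — scores: Y 53, X 29, Z 59, W 57. Winner: Z.
Plurality — first-place votes: Y 12, X 4, Z 8, W 9. Winner: Y.
The two methods disagree.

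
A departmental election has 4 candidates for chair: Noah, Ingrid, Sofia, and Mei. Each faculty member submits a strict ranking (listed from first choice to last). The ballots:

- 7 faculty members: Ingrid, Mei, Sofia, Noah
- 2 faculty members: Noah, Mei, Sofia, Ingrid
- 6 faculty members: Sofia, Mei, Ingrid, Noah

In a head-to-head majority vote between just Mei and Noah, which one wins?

Voters preferring Mei to Noah: 13; preferring Noah to Mei: 2.
Mei wins the head-to-head.

Mei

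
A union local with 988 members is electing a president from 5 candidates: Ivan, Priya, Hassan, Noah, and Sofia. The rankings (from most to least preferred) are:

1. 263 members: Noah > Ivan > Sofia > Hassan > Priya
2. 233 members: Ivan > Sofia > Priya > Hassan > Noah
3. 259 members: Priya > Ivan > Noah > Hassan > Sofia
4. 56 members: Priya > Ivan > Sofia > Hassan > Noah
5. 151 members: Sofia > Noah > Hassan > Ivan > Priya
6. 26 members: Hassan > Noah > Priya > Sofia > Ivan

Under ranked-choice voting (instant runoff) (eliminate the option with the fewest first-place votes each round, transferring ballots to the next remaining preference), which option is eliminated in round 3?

Round 1: Ivan 233, Priya 315, Hassan 26, Noah 263, Sofia 151. Eliminate Hassan.
Round 2: Ivan 233, Priya 315, Noah 289, Sofia 151. Eliminate Sofia.
Round 3: Ivan 233, Priya 315, Noah 440. Eliminate Ivan.

Ivan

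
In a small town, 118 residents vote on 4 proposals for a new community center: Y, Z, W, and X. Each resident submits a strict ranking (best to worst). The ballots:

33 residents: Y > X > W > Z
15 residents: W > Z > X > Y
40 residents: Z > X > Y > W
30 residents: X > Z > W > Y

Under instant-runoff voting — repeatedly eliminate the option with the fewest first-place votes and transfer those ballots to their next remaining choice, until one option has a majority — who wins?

Round 1: Y 33, Z 40, W 15, X 30. Eliminate W.
Round 2: Y 33, Z 55, X 30. Eliminate X.
Round 3: Y 33, Z 85. Z has a majority.

Z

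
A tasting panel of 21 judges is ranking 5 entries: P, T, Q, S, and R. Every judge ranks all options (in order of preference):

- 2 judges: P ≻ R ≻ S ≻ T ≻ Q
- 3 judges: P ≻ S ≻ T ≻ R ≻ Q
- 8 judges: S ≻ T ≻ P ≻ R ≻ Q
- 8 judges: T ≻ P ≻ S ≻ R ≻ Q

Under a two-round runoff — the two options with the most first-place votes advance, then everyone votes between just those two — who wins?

Round 1 first-place votes: P 5, T 8, Q 0, S 8, R 0.
S and T advance.
Runoff: S is preferred to T by 13 voters; T by 8.
S wins the runoff.

S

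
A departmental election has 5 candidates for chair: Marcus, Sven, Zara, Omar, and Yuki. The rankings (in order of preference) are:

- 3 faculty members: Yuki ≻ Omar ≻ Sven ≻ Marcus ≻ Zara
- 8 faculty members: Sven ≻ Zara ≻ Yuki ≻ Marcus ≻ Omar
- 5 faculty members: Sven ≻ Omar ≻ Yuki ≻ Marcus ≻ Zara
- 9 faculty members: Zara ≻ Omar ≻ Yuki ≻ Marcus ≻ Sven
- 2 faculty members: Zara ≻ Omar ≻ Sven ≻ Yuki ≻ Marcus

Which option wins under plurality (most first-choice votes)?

First-place votes: Marcus 0, Sven 13, Zara 11, Omar 0, Yuki 3.
Sven has the most first-place votes.

Sven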